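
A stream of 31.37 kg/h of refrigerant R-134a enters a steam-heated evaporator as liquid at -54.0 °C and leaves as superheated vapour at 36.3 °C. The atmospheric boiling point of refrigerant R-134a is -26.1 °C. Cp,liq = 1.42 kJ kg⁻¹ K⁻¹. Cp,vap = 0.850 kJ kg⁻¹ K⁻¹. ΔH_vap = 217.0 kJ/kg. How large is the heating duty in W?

Q = 2700 W

liquid -54.0→-26.1 °C: 39.618 kJ/kg
vaporisation at -26.1 °C: 217 kJ/kg
vapour -26.1→36.3 °C: 53.04 kJ/kg
Δh = 39.618 + 217 + 53.04 = 309.66 kJ/kg
Q = ṁ·Δh = 31.37 kg/h × 309.66 kJ/kg = 9714 kJ/h
|Q| = 2.6983 kW = 2698.3 W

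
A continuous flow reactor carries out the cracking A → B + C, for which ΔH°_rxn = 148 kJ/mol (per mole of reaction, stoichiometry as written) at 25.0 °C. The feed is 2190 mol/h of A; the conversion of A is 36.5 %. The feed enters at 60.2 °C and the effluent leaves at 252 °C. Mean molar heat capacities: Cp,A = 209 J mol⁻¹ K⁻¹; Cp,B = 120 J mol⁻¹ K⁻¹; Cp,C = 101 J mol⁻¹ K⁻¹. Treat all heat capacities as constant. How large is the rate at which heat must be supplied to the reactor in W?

Q_in = 57900 W

Extent of reaction ξ = 0.365 × 2190 = 799.35 mol/h
Reaction term: ξ·ΔH°_rxn = 799.35 × 148 = 118300 kJ/h
Sensible, feed 60.2→25 °C: -16111 kJ/h
Outlet flows (mol/h): A 1390.7, B 799.35, C 799.35
Sensible, products 25→252 °C: 106080 kJ/h
Q = ΔH = 208270 kJ/h = 57.853 kW
Heat supplied = 57853 W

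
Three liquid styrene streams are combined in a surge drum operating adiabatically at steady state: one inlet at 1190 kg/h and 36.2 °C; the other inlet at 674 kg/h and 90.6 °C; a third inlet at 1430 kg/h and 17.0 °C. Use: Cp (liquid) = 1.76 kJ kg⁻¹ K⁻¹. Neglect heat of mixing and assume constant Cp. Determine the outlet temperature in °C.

No heat crosses the boundary, so H_out = H_in.
Σ ṁᵢCp,ᵢTᵢ = 1190×1.76×36.2 + 674×1.76×90.6 + 1430×1.76×17.0 = 226080
Σ ṁᵢCp,ᵢ = 1190×1.76 + 674×1.76 + 1430×1.76 = 5797.4
T_out = 226080 / 5797.4 = 38.996 °C

T_out = 39.0 °C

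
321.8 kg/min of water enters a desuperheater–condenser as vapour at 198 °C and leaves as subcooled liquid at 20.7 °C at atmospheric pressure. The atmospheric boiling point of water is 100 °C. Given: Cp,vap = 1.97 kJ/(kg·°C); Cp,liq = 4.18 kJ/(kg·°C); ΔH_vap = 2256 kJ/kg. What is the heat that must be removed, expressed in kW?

vapour 198→100 °C: -193.06 kJ/kg
condensation at 100 °C: -2256 kJ/kg
liquid 100→20.7 °C: -331.47 kJ/kg
Δh = -193.06 + -2256 + -331.47 = -2780.5 kJ/kg
Q = ṁ·Δh = 321.8 kg/min × -2780.5 kJ/kg = -894780 kJ/min
|Q| = 14913 kW

Q_c = 14900 kW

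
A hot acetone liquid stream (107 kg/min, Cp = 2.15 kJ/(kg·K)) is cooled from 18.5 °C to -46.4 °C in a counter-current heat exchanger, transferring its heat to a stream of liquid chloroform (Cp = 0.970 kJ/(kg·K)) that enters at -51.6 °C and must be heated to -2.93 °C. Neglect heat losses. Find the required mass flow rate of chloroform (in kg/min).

ṁ_c = 316 kg/min

Heat released by hot stream: Q = 107 × 2.15 × (18.5 − -46.4) = 14930 kJ/min
Energy balance on cold side (adiabatic exchanger): Q = ṁ_c·Cp_c·(T_c,out − T_c,in)
ṁ_c = 14930 / [0.970 × (-2.93 − -51.6)] = 316.25 kg/min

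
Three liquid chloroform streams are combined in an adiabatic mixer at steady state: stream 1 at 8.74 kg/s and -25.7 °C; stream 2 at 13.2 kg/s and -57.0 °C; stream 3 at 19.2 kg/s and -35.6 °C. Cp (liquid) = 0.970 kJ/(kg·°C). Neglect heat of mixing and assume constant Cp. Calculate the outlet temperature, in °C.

Energy balance with Q = 0: Σ ṁᵢCp,ᵢ(T_out − Tᵢ) = 0
Σ ṁᵢCp,ᵢTᵢ = 8.74×0.970×-25.7 + 13.2×0.970×-57.0 + 19.2×0.970×-35.6 = -1610.7
Σ ṁᵢCp,ᵢ = 8.74×0.970 + 13.2×0.970 + 19.2×0.970 = 39.906
T_out = -1610.7 / 39.906 = -40.363 °C

T_out = -40.4 °C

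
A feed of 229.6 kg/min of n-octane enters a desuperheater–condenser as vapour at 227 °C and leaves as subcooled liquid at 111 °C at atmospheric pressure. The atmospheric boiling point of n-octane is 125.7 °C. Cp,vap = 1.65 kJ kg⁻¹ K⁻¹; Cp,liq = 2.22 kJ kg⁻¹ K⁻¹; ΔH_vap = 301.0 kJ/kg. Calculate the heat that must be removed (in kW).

vapour 227→125.7 °C: -167.14 kJ/kg
condensation at 125.7 °C: -301 kJ/kg
liquid 125.7→111 °C: -32.634 kJ/kg
Δh = -167.14 + -301 + -32.634 = -500.78 kJ/kg
Q = ṁ·Δh = 229.6 kg/min × -500.78 kJ/kg = -114980 kJ/min
|Q| = 1916.3 kW

Q_c = 1920 kW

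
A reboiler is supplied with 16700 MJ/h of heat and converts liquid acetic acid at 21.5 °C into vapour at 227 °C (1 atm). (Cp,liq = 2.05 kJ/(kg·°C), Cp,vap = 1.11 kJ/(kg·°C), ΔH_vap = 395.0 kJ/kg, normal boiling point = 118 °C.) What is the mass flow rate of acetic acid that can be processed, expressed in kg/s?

ṁ = 6.50 kg/s

Δh = 2.05×(118−21.5) + 395.0 + 1.11×(227−118) = 713.82 kJ/kg
Q = 16700 MJ/h = 4638.9 kJ/s = 4638.9 kJ/s
ṁ = Q/Δh = 4638.9 / 713.82 = 6.4987 kg/s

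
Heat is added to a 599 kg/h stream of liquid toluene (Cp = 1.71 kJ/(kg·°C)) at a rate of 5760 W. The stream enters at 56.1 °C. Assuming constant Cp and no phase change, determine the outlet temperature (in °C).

Q = 5760 W = 20736 kJ/h
ΔT = Q/(ṁ·Cp) = 20736/(599×1.71) = 20.244 K
T_out = 56.1 + 20.244 = 76.344 °C

T_out = 76.3 °C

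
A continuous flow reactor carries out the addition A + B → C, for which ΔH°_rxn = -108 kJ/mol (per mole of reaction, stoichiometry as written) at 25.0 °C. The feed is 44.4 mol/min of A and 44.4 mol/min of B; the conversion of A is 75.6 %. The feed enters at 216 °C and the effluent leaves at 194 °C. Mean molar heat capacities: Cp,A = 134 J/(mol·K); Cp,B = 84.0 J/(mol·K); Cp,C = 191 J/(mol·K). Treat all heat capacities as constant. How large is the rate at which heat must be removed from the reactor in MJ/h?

Q_out = 239 MJ/h

Extent of reaction ξ = 0.756 × 44.4 = 33.566 mol/min
Reaction term: ξ·ΔH°_rxn = 33.566 × -108 = -3625.2 kJ/min
Sensible, feed 216→25 °C: -1848.7 kJ/min
Outlet flows (mol/min): A 10.834, B 10.834, C 33.566
Sensible, products 25→194 °C: 1482.6 kJ/min
Q = ΔH = -3991.3 kJ/min = -66.521 kW
Heat removed = 239.48 MJ/h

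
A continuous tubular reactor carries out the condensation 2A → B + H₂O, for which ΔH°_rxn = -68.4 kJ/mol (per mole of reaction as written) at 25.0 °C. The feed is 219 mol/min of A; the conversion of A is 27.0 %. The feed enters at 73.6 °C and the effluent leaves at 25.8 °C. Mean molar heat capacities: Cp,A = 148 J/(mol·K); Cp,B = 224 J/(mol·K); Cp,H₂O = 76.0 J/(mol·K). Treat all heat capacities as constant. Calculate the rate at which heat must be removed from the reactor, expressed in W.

Extent of reaction ξ = 0.270 × 219 / 2 = 29.565 mol/min
Reaction term: ξ·ΔH°_rxn = 29.565 × -68.4 = -2022.2 kJ/min
Sensible, feed 73.6→25 °C: -1575.2 kJ/min
Outlet flows (mol/min): A 159.87, B 29.565, H₂O 29.565
Sensible, products 25→25.8 °C: 26.024 kJ/min
Q = ΔH = -3571.4 kJ/min = -59.524 kW
Heat removed = 59524 W

Q_out = 59500 W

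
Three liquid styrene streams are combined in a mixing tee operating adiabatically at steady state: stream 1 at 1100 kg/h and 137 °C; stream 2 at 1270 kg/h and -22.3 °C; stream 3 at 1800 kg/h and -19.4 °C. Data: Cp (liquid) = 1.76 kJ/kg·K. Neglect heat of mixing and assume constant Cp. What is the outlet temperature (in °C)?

T_out = 21.0 °C

Adiabatic, steady state ⇒ Σ ṁᵢCp,ᵢ(T_out − Tᵢ) = 0
Σ ṁᵢCp,ᵢTᵢ = 1100×1.76×137 + 1270×1.76×-22.3 + 1800×1.76×-19.4 = 153930
Σ ṁᵢCp,ᵢ = 1100×1.76 + 1270×1.76 + 1800×1.76 = 7339.2
T_out = 153930 / 7339.2 = 20.973 °C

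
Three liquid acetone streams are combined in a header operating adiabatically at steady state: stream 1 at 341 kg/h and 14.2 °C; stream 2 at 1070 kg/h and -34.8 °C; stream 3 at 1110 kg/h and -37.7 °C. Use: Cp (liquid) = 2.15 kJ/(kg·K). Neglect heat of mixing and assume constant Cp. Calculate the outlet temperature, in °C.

T_out = -29.4 °C

No heat crosses the boundary, so H_out = H_in.
Σ ṁᵢCp,ᵢTᵢ = 341×2.15×14.2 + 1070×2.15×-34.8 + 1110×2.15×-37.7 = -159620
Σ ṁᵢCp,ᵢ = 341×2.15 + 1070×2.15 + 1110×2.15 = 5420.1
T_out = -159620 / 5420.1 = -29.449 °C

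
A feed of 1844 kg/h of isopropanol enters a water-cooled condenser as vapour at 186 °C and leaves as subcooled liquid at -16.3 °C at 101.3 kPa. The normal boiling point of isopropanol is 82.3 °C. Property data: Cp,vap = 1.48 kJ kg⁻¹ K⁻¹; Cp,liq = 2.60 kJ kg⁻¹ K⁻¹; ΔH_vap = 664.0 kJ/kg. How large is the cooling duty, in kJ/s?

vapour 186→82.3 °C: -153.48 kJ/kg
condensation at 82.3 °C: -664 kJ/kg
liquid 82.3→-16.3 °C: -256.36 kJ/kg
Δh = -153.48 + -664 + -256.36 = -1073.8 kJ/kg
Q = ṁ·Δh = 1844 kg/h × -1073.8 kJ/kg = -1.9802e+06 kJ/h
|Q| = 550.04 kW

Q_c = 550 kJ/s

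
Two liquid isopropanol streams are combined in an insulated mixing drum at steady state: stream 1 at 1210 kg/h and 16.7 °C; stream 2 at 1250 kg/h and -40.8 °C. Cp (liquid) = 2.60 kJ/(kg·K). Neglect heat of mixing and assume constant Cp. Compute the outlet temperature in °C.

T_out = -12.5 °C

No heat crosses the boundary, so H_out = H_in.
T_out = Σ ṁᵢCp,ᵢTᵢ / Σ ṁᵢCp,ᵢ
      = -80062 / 6396 = -12.517 °C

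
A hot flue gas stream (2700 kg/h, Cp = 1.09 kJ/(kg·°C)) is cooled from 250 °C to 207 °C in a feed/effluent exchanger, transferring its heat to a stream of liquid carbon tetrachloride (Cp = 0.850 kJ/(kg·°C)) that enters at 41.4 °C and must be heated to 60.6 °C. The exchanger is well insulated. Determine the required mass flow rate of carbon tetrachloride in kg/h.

Heat released by hot stream: Q = 2700 × 1.09 × (250 − 207) = 126550 kJ/h
Energy balance on cold side (adiabatic exchanger): Q = ṁ_c·Cp_c·(T_c,out − T_c,in)
ṁ_c = 126550 / [0.850 × (60.6 − 41.4)] = 7754.2 kg/h

ṁ_c = 7750 kg/h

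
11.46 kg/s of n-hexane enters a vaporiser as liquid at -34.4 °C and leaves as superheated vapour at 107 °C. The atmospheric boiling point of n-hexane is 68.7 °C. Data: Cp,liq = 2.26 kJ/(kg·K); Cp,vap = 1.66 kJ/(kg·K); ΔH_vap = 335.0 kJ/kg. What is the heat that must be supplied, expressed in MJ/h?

liquid -34.4→68.7 °C: 233.01 kJ/kg
vaporisation at 68.7 °C: 335 kJ/kg
vapour 68.7→107 °C: 63.578 kJ/kg
Δh = 233.01 + 335 + 63.578 = 631.58 kJ/kg
Q = ṁ·Δh = 11.46 kg/s × 631.58 kJ/kg = 7238 kJ/s
|Q| = 7238 kW = 26057 MJ/h

Q = 26100 MJ/h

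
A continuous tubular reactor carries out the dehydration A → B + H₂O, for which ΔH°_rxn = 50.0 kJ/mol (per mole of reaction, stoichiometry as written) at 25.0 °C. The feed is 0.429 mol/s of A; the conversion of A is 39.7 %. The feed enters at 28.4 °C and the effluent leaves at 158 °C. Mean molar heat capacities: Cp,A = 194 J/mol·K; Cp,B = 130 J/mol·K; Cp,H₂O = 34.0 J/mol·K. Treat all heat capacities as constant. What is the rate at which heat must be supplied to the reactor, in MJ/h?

Extent of reaction ξ = 0.397 × 0.429 = 0.17031 mol/s
Reaction term: ξ·ΔH°_rxn = 0.17031 × 50.0 = 8.5156 kJ/s
Sensible, feed 28.4→25 °C: -0.28297 kJ/s
Outlet flows (mol/s): A 0.25869, B 0.17031, H₂O 0.17031
Sensible, products 25→158 °C: 10.39 kJ/s
Q = ΔH = 18.622 kJ/s = 18.622 kW
Heat supplied = 67.04 MJ/h

Q_in = 67.0 MJ/h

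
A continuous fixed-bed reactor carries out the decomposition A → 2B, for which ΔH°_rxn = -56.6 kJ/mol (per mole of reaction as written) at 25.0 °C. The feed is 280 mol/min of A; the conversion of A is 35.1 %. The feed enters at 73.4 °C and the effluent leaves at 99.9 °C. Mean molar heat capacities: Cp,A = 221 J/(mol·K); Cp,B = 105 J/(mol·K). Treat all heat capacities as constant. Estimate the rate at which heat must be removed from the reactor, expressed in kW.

Q_out = 66.7 kW

Extent of reaction ξ = 0.351 × 280 = 98.28 mol/min
Reaction term: ξ·ΔH°_rxn = 98.28 × -56.6 = -5562.6 kJ/min
Sensible, feed 73.4→25 °C: -2995 kJ/min
Outlet flows (mol/min): A 181.72, B 196.56
Sensible, products 25→99.9 °C: 4553.8 kJ/min
Q = ΔH = -4003.8 kJ/min = -66.73 kW
Heat removed = 66.73 kW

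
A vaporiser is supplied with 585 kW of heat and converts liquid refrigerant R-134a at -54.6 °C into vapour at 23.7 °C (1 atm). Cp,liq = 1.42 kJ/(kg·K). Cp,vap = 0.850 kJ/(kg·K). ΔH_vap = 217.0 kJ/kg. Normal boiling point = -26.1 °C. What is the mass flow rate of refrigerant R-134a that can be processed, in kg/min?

ṁ = 117 kg/min

Δh = 1.42×(-26.1−-54.6) + 217.0 + 0.850×(23.7−-26.1) = 299.8 kJ/kg
Q = 585 kW = 585 kJ/s = 35100 kJ/min
ṁ = Q/Δh = 35100 / 299.8 = 117.08 kg/min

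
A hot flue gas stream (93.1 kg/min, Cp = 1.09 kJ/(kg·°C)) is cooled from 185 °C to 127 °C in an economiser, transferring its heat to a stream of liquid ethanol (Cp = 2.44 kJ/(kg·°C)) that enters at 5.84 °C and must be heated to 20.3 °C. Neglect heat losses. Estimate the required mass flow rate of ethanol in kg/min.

Heat released by hot stream: Q = 93.1 × 1.09 × (185 − 127) = 5885.8 kJ/min
Energy balance on cold side (adiabatic exchanger): Q = ṁ_c·Cp_c·(T_c,out − T_c,in)
ṁ_c = 5885.8 / [2.44 × (20.3 − 5.84)] = 166.82 kg/min

ṁ_c = 167 kg/min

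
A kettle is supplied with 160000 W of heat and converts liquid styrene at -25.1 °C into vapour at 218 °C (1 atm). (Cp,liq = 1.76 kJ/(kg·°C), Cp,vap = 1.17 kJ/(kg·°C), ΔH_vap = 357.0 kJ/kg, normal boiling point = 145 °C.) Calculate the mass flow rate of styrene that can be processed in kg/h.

Δh = 1.76×(145−-25.1) + 357.0 + 1.17×(218−145) = 741.79 kJ/kg
Q = 160000 W = 160 kJ/s = 576000 kJ/h
ṁ = Q/Δh = 576000 / 741.79 = 776.5 kg/h

ṁ = 777 kg/h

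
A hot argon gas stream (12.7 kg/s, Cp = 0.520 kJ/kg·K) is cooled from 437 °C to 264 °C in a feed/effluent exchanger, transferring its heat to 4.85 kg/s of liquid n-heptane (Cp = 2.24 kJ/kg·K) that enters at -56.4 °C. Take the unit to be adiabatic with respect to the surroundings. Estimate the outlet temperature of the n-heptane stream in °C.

Heat released by hot stream: Q = 12.7 × 0.520 × (437 − 264) = 1142.5 kJ/s
Energy balance on cold side (adiabatic exchanger): Q = ṁ_c·Cp_c·(T_c,out − T_c,in)
T_c,out = -56.4 + 1142.5/(4.85 × 2.24) = 48.763 °C

T_c,out = 48.8 °C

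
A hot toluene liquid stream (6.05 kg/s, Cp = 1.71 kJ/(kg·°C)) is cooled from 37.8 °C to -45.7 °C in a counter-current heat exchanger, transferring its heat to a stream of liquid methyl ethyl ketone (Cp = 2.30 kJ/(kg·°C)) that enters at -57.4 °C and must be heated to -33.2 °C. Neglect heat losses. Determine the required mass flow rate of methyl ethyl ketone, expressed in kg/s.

ṁ_c = 15.5 kg/s

Heat released by hot stream: Q = 6.05 × 1.71 × (37.8 − -45.7) = 863.85 kJ/s
Energy balance on cold side (adiabatic exchanger): Q = ṁ_c·Cp_c·(T_c,out − T_c,in)
ṁ_c = 863.85 / [2.30 × (-33.2 − -57.4)] = 15.52 kg/s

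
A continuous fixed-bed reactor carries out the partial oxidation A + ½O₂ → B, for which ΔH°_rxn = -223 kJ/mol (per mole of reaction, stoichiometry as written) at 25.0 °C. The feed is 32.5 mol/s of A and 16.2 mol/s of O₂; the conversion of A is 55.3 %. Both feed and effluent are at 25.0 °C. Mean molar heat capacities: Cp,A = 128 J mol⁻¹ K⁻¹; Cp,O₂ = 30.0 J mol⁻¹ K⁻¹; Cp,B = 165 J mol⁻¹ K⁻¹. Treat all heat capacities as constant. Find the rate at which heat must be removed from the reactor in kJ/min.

Q_out = 240000 kJ/min

Extent of reaction ξ = 0.553 × 32.5 = 17.973 mol/s
Reaction term: ξ·ΔH°_rxn = 17.973 × -223 = -4007.9 kJ/s
Q = ΔH = -4007.9 kJ/s = -4007.9 kW
Heat removed = 240470 kJ/min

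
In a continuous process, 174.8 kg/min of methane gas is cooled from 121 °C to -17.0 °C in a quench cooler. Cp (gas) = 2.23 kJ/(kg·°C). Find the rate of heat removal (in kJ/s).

Q = ṁ·Cp·ΔT = 174.8 × 2.23 × (-17.0 − 121) = -53793 kJ/min
Converting: 53793 / 60 s = 896.55 kW

Q_c = 897 kJ/s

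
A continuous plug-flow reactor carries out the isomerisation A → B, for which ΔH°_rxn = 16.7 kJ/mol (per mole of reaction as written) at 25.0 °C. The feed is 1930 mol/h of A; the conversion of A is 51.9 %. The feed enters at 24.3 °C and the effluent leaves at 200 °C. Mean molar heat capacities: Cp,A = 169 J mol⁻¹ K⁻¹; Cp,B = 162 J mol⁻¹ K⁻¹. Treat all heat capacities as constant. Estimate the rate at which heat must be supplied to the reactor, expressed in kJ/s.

Extent of reaction ξ = 0.519 × 1930 = 1001.7 mol/h
Reaction term: ξ·ΔH°_rxn = 1001.7 × 16.7 = 16728 kJ/h
Sensible, feed 24.3→25 °C: 228.32 kJ/h
Outlet flows (mol/h): A 928.33, B 1001.7
Sensible, products 25→200 °C: 55853 kJ/h
Q = ΔH = 72809 kJ/h = 20.225 kW
Heat supplied = 20.225 kJ/s

Q_in = 20.2 kJ/s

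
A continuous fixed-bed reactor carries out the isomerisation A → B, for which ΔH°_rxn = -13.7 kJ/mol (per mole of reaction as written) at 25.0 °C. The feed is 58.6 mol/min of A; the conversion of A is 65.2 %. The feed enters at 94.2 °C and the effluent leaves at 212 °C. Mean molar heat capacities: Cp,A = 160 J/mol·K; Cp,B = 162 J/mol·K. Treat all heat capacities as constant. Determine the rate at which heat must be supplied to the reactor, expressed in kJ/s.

Q_in = 9.92 kJ/s

Extent of reaction ξ = 0.652 × 58.6 = 38.207 mol/min
Reaction term: ξ·ΔH°_rxn = 38.207 × -13.7 = -523.44 kJ/min
Sensible, feed 94.2→25 °C: -648.82 kJ/min
Outlet flows (mol/min): A 20.393, B 38.207
Sensible, products 25→212 °C: 1767.6 kJ/min
Q = ΔH = 595.34 kJ/min = 9.9224 kW
Heat supplied = 9.9224 kJ/s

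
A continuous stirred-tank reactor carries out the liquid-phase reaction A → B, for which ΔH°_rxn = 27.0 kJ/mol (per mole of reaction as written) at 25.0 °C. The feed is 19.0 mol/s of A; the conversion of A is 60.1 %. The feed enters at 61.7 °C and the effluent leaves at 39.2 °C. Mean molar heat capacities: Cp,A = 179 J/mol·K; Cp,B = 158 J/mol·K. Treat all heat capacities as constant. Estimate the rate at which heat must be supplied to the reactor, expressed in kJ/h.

Extent of reaction ξ = 0.601 × 19.0 = 11.419 mol/s
Reaction term: ξ·ΔH°_rxn = 11.419 × 27.0 = 308.31 kJ/s
Sensible, feed 61.7→25 °C: -124.82 kJ/s
Outlet flows (mol/s): A 7.581, B 11.419
Sensible, products 25→39.2 °C: 44.889 kJ/s
Q = ΔH = 228.39 kJ/s = 228.39 kW
Heat supplied = 822190 kJ/h

Q_in = 822000 kJ/h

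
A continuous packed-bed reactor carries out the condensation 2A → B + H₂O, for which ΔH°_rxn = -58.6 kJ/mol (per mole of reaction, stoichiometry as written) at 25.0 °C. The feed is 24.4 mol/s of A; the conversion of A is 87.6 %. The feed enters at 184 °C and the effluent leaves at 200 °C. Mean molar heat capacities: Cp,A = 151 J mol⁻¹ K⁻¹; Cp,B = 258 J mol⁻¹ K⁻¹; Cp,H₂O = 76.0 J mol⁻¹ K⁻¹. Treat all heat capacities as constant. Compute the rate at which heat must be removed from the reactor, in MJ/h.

Extent of reaction ξ = 0.876 × 24.4 / 2 = 10.687 mol/s
Reaction term: ξ·ΔH°_rxn = 10.687 × -58.6 = -626.27 kJ/s
Sensible, feed 184→25 °C: -585.82 kJ/s
Outlet flows (mol/s): A 3.0256, B 10.687, H₂O 10.687
Sensible, products 25→200 °C: 704.62 kJ/s
Q = ΔH = -507.47 kJ/s = -507.47 kW
Heat removed = 1826.9 MJ/h

Q_out = 1830 MJ/h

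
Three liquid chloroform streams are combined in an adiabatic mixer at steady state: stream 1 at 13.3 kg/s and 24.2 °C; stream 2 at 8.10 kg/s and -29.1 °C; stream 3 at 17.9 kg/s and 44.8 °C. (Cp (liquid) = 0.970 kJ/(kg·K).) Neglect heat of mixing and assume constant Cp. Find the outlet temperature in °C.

Energy balance with Q = 0: Σ ṁᵢCp,ᵢ(T_out − Tᵢ) = 0
T_out = Σ ṁᵢCp,ᵢTᵢ / Σ ṁᵢCp,ᵢ
      = 861.43 / 38.121 = 22.597 °C

T_out = 22.6 °C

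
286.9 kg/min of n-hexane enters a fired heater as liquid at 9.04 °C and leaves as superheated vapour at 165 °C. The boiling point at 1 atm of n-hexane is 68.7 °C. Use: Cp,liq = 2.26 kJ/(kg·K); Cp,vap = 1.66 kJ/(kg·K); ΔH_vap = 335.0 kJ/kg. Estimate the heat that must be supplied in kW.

Q = 3010 kW

liquid 9.04→68.7 °C: 134.83 kJ/kg
vaporisation at 68.7 °C: 335 kJ/kg
vapour 68.7→165 °C: 159.86 kJ/kg
Δh = 134.83 + 335 + 159.86 = 629.69 kJ/kg
Q = ṁ·Δh = 286.9 kg/min × 629.69 kJ/kg = 180660 kJ/min
|Q| = 3011 kW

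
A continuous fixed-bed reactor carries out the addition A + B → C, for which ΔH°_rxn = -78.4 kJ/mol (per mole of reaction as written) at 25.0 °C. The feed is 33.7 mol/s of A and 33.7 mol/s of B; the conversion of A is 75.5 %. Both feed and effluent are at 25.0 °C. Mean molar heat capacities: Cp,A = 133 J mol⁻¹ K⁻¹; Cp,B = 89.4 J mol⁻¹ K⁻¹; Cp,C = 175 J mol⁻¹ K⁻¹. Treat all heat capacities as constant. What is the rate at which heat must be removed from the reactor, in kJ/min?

Q_out = 120000 kJ/min

Extent of reaction ξ = 0.755 × 33.7 = 25.444 mol/s
Reaction term: ξ·ΔH°_rxn = 25.444 × -78.4 = -1994.8 kJ/s
Q = ΔH = -1994.8 kJ/s = -1994.8 kW
Heat removed = 119690 kJ/min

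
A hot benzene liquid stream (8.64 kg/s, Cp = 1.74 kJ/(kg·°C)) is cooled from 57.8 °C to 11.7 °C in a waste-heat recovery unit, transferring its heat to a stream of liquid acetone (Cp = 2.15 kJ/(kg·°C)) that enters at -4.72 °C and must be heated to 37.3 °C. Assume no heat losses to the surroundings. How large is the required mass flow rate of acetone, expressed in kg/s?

Heat released by hot stream: Q = 8.64 × 1.74 × (57.8 − 11.7) = 693.05 kJ/s
Energy balance on cold side (adiabatic exchanger): Q = ṁ_c·Cp_c·(T_c,out − T_c,in)
ṁ_c = 693.05 / [2.15 × (37.3 − -4.72)] = 7.6713 kg/s

ṁ_c = 7.67 kg/s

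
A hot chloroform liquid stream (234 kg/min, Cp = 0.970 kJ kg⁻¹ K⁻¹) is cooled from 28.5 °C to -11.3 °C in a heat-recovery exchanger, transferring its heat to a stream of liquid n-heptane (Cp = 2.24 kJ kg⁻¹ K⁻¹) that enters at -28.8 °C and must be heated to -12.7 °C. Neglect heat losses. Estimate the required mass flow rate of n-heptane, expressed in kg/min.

Heat released by hot stream: Q = 234 × 0.970 × (28.5 − -11.3) = 9033.8 kJ/min
Energy balance on cold side (adiabatic exchanger): Q = ṁ_c·Cp_c·(T_c,out − T_c,in)
ṁ_c = 9033.8 / [2.24 × (-12.7 − -28.8)] = 250.49 kg/min

ṁ_c = 250 kg/min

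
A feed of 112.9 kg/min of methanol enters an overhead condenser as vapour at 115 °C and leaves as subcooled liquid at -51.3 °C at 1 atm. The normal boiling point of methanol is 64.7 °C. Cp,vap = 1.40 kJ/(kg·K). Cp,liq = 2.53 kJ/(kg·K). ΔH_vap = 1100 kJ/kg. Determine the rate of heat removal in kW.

Q_c = 2750 kW

vapour 115→64.7 °C: -70.42 kJ/kg
condensation at 64.7 °C: -1100 kJ/kg
liquid 64.7→-51.3 °C: -293.48 kJ/kg
Δh = -70.42 + -1100 + -293.48 = -1463.9 kJ/kg
Q = ṁ·Δh = 112.9 kg/min × -1463.9 kJ/kg = -165270 kJ/min
|Q| = 2754.6 kW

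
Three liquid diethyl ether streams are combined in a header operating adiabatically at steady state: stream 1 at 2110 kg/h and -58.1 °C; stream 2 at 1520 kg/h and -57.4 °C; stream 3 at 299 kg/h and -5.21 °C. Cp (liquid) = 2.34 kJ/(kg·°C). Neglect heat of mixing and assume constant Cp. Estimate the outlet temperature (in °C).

T_out = -53.8 °C

Adiabatic, steady state ⇒ Σ ṁᵢCp,ᵢ(T_out − Tᵢ) = 0
T_out = Σ ṁᵢCp,ᵢTᵢ / Σ ṁᵢCp,ᵢ
      = -494670 / 9193.9 = -53.804 °C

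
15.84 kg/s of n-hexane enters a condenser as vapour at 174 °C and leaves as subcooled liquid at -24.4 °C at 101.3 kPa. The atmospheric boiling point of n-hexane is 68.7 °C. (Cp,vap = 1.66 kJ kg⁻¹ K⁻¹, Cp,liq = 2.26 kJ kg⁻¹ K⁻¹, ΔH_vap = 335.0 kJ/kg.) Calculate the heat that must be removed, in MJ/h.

Q_c = 41100 MJ/h

vapour 174→68.7 °C: -174.8 kJ/kg
condensation at 68.7 °C: -335 kJ/kg
liquid 68.7→-24.4 °C: -210.41 kJ/kg
Δh = -174.8 + -335 + -210.41 = -720.2 kJ/kg
Q = ṁ·Δh = 15.84 kg/s × -720.2 kJ/kg = -11408 kJ/s
|Q| = 11408 kW = 41069 MJ/h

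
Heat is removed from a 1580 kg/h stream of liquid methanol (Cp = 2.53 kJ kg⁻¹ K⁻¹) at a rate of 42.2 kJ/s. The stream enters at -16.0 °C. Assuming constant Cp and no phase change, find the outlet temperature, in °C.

Q = 42.2 kJ/s = 151920 kJ/h
ΔT = Q/(ṁ·Cp) = 151920/(1580×2.53) = 38.005 K
T_out = -16.0 − 38.005 = -54.005 °C

T_out = -54.0 °C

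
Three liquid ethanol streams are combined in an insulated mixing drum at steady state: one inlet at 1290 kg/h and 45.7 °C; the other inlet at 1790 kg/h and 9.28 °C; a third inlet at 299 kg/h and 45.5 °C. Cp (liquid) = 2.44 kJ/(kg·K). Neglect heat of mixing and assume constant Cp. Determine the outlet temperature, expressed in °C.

Adiabatic, steady state ⇒ Σ ṁᵢCp,ᵢ(T_out − Tᵢ) = 0
T_out = Σ ṁᵢCp,ᵢTᵢ / Σ ṁᵢCp,ᵢ
      = 217570 / 8244.8 = 26.389 °C

T_out = 26.4 °C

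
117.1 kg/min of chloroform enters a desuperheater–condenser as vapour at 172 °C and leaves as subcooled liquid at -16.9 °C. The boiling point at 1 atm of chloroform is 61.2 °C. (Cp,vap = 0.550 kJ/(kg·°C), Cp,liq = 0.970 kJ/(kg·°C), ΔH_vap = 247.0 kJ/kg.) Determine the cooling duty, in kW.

vapour 172→61.2 °C: -60.94 kJ/kg
condensation at 61.2 °C: -247 kJ/kg
liquid 61.2→-16.9 °C: -75.757 kJ/kg
Δh = -60.94 + -247 + -75.757 = -383.7 kJ/kg
Q = ṁ·Δh = 117.1 kg/min × -383.7 kJ/kg = -44931 kJ/min
|Q| = 748.85 kW

Q_c = 749 kW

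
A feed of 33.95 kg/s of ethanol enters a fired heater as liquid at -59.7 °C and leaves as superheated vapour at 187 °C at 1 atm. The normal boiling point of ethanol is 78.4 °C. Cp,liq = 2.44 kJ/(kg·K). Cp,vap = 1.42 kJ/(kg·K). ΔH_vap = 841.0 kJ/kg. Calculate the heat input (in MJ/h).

Q = 163000 MJ/h

liquid -59.7→78.4 °C: 336.96 kJ/kg
vaporisation at 78.4 °C: 841 kJ/kg
vapour 78.4→187 °C: 154.21 kJ/kg
Δh = 336.96 + 841 + 154.21 = 1332.2 kJ/kg
Q = ṁ·Δh = 33.95 kg/s × 1332.2 kJ/kg = 45227 kJ/s
|Q| = 45227 kW = 162820 MJ/h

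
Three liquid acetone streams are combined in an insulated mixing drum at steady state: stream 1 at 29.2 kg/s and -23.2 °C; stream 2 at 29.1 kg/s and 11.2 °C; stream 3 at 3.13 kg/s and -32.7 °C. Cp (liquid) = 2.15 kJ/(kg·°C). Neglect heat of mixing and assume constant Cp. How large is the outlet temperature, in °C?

T_out = -7.39 °C

No heat crosses the boundary, so H_out = H_in.
T_out = Σ ṁᵢCp,ᵢTᵢ / Σ ṁᵢCp,ᵢ
      = -975.82 / 132.07 = -7.3884 °C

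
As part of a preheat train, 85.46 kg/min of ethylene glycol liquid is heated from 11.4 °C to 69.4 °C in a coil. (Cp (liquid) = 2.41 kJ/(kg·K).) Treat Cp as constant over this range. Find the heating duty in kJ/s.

Q = ṁ·Cp·ΔT = 85.46 × 2.41 × (69.4 − 11.4) = 11946 kJ/min
Converting: 11946 / 60 s = 199.09 kW

Q = 199 kJ/s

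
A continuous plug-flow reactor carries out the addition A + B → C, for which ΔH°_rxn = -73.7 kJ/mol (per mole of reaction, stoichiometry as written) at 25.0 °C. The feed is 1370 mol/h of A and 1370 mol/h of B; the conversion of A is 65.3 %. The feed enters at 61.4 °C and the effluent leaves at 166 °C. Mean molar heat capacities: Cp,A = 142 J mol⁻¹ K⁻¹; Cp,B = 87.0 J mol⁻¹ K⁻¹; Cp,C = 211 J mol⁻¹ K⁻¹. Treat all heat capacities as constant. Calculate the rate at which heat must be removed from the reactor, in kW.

Q_out = 9.83 kW

Extent of reaction ξ = 0.653 × 1370 = 894.61 mol/h
Reaction term: ξ·ΔH°_rxn = 894.61 × -73.7 = -65933 kJ/h
Sensible, feed 61.4→25 °C: -11420 kJ/h
Outlet flows (mol/h): A 475.39, B 475.39, C 894.61
Sensible, products 25→166 °C: 41965 kJ/h
Q = ΔH = -35387 kJ/h = -9.8298 kW
Heat removed = 9.8298 kW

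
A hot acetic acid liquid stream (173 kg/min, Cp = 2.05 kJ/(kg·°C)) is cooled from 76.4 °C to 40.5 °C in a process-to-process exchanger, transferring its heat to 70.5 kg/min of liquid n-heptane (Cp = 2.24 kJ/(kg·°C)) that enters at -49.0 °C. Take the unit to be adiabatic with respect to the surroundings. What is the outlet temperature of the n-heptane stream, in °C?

Heat released by hot stream: Q = 173 × 2.05 × (76.4 − 40.5) = 12732 kJ/min
Energy balance on cold side (adiabatic exchanger): Q = ṁ_c·Cp_c·(T_c,out − T_c,in)
T_c,out = -49.0 + 12732/(70.5 × 2.24) = 31.623 °C

T_c,out = 31.6 °C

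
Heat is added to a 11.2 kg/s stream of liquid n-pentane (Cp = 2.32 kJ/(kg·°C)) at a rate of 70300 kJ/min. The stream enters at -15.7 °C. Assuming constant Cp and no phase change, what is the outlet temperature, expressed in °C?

T_out = 29.4 °C

Q = 70300 kJ/min = 1171.7 kJ/s
ΔT = Q/(ṁ·Cp) = 1171.7/(11.2×2.32) = 45.092 K
T_out = -15.7 + 45.092 = 29.392 °C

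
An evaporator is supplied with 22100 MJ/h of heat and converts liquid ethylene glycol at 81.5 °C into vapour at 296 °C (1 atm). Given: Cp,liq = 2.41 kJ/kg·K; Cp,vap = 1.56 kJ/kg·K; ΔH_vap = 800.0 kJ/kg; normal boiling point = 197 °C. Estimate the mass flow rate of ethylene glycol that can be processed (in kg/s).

ṁ = 4.98 kg/s

Δh = 2.41×(197−81.5) + 800.0 + 1.56×(296−197) = 1232.8 kJ/kg
Q = 22100 MJ/h = 6138.9 kJ/s = 6138.9 kJ/s
ṁ = Q/Δh = 6138.9 / 1232.8 = 4.9797 kg/s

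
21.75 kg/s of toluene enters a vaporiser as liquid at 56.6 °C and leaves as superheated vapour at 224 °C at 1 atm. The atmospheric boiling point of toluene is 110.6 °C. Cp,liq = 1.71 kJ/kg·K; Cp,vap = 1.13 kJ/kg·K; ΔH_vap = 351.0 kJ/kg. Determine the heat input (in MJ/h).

Q = 44700 MJ/h

liquid 56.6→110.6 °C: 92.34 kJ/kg
vaporisation at 110.6 °C: 351 kJ/kg
vapour 110.6→224 °C: 128.14 kJ/kg
Δh = 92.34 + 351 + 128.14 = 571.48 kJ/kg
Q = ṁ·Δh = 21.75 kg/s × 571.48 kJ/kg = 12430 kJ/s
|Q| = 12430 kW = 44747 MJ/h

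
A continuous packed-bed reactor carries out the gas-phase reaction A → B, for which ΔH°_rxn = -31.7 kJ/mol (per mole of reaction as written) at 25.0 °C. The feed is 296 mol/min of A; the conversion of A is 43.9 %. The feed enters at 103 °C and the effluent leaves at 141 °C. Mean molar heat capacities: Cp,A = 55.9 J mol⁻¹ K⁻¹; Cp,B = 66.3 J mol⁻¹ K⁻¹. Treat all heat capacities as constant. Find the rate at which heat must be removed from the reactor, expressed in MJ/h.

Extent of reaction ξ = 0.439 × 296 = 129.94 mol/min
Reaction term: ξ·ΔH°_rxn = 129.94 × -31.7 = -4119.2 kJ/min
Sensible, feed 103→25 °C: -1290.6 kJ/min
Outlet flows (mol/min): A 166.06, B 129.94
Sensible, products 25→141 °C: 2076.1 kJ/min
Q = ΔH = -3333.7 kJ/min = -55.562 kW
Heat removed = 200.02 MJ/h

Q_out = 200 MJ/h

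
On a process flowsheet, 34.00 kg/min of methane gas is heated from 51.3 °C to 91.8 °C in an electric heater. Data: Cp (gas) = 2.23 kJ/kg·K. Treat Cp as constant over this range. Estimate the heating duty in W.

Q = ṁ·Cp·ΔT = 34.00 × 2.23 × (91.8 − 51.3) = 3070.7 kJ/min
Converting: 3070.7 / 60 s = 51.178 kW
Heating duty = 51178 W

Q = 51200 W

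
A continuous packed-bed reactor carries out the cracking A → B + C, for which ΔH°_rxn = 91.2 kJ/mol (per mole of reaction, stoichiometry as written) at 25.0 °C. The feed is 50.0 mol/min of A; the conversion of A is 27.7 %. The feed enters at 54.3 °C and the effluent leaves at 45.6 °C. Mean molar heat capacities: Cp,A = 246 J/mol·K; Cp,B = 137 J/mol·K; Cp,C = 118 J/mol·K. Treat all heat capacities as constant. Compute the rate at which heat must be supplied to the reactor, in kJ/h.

Extent of reaction ξ = 0.277 × 50.0 = 13.85 mol/min
Reaction term: ξ·ΔH°_rxn = 13.85 × 91.2 = 1263.1 kJ/min
Sensible, feed 54.3→25 °C: -360.39 kJ/min
Outlet flows (mol/min): A 36.15, B 13.85, C 13.85
Sensible, products 25→45.6 °C: 255.95 kJ/min
Q = ΔH = 1158.7 kJ/min = 19.311 kW
Heat supplied = 69521 kJ/h

Q_in = 69500 kJ/h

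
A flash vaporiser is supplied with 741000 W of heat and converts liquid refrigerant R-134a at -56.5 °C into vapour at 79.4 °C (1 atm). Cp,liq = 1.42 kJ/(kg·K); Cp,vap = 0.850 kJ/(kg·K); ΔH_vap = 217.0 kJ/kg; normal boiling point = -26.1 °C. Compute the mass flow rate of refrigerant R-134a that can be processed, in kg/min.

ṁ = 127 kg/min

Δh = 1.42×(-26.1−-56.5) + 217.0 + 0.850×(79.4−-26.1) = 349.84 kJ/kg
Q = 741000 W = 741 kJ/s = 44460 kJ/min
ṁ = Q/Δh = 44460 / 349.84 = 127.09 kg/min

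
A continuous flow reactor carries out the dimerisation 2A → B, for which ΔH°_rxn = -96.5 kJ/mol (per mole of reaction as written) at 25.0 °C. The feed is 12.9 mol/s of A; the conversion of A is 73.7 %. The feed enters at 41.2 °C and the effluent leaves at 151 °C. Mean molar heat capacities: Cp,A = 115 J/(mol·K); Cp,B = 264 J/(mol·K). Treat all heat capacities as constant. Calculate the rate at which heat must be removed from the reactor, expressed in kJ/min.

Extent of reaction ξ = 0.737 × 12.9 / 2 = 4.7537 mol/s
Reaction term: ξ·ΔH°_rxn = 4.7537 × -96.5 = -458.73 kJ/s
Sensible, feed 41.2→25 °C: -24.033 kJ/s
Outlet flows (mol/s): A 3.3927, B 4.7537
Sensible, products 25→151 °C: 207.29 kJ/s
Q = ΔH = -275.47 kJ/s = -275.47 kW
Heat removed = 16528 kJ/min

Q_out = 16500 kJ/min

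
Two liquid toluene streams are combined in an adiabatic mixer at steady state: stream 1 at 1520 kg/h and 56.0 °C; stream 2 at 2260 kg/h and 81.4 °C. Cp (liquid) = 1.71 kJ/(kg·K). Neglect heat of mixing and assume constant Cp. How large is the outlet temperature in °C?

T_out = 71.2 °C

No heat crosses the boundary, so H_out = H_in.
Σ ṁᵢCp,ᵢTᵢ = 1520×1.71×56.0 + 2260×1.71×81.4 = 460130
Σ ṁᵢCp,ᵢ = 1520×1.71 + 2260×1.71 = 6463.8
T_out = 460130 / 6463.8 = 71.186 °C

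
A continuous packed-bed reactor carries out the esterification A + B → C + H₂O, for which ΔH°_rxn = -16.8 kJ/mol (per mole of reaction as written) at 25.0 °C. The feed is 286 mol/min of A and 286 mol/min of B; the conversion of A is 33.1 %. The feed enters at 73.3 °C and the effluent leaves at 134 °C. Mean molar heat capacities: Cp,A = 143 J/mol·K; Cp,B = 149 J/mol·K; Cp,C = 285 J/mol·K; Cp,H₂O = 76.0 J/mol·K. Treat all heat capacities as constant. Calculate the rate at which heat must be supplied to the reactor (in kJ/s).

Extent of reaction ξ = 0.331 × 286 = 94.666 mol/min
Reaction term: ξ·ΔH°_rxn = 94.666 × -16.8 = -1590.4 kJ/min
Sensible, feed 73.3→25 °C: -4033.6 kJ/min
Outlet flows (mol/min): A 191.33, B 191.33, C 94.666, H₂O 94.666
Sensible, products 25→134 °C: 9814.8 kJ/min
Q = ΔH = 4190.8 kJ/min = 69.846 kW
Heat supplied = 69.846 kJ/s

Q_in = 69.8 kJ/s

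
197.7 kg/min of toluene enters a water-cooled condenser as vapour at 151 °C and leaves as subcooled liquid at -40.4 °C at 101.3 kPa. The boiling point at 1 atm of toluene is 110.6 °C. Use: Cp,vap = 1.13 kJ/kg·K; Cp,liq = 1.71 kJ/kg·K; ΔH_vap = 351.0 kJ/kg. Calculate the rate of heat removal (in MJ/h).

vapour 151→110.6 °C: -45.652 kJ/kg
condensation at 110.6 °C: -351 kJ/kg
liquid 110.6→-40.4 °C: -258.21 kJ/kg
Δh = -45.652 + -351 + -258.21 = -654.86 kJ/kg
Q = ṁ·Δh = 197.7 kg/min × -654.86 kJ/kg = -129470 kJ/min
|Q| = 2157.8 kW = 7768 MJ/h

Q_c = 7770 MJ/h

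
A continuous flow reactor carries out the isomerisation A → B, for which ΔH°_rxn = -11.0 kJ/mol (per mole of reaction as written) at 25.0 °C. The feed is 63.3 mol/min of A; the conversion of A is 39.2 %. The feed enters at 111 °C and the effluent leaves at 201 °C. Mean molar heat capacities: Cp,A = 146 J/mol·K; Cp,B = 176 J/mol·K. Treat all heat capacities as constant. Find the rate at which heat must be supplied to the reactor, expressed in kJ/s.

Extent of reaction ξ = 0.392 × 63.3 = 24.814 mol/min
Reaction term: ξ·ΔH°_rxn = 24.814 × -11.0 = -272.95 kJ/min
Sensible, feed 111→25 °C: -794.79 kJ/min
Outlet flows (mol/min): A 38.486, B 24.814
Sensible, products 25→201 °C: 1757.6 kJ/min
Q = ΔH = 689.83 kJ/min = 11.497 kW
Heat supplied = 11.497 kJ/s

Q_in = 11.5 kJ/s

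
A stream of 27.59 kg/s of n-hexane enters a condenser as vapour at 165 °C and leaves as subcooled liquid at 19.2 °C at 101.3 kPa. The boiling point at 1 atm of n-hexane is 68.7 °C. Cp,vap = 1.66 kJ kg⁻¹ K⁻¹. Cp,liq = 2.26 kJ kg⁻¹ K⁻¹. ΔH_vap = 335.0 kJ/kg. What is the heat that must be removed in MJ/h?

vapour 165→68.7 °C: -159.86 kJ/kg
condensation at 68.7 °C: -335 kJ/kg
liquid 68.7→19.2 °C: -111.87 kJ/kg
Δh = -159.86 + -335 + -111.87 = -606.73 kJ/kg
Q = ṁ·Δh = 27.59 kg/s × -606.73 kJ/kg = -16740 kJ/s
|Q| = 16740 kW = 60263 MJ/h

Q_c = 60300 MJ/h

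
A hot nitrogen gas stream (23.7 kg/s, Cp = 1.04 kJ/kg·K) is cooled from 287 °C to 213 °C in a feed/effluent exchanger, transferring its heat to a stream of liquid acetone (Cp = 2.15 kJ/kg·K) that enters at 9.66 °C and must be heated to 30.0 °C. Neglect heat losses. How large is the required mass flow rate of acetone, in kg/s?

ṁ_c = 41.7 kg/s

Heat released by hot stream: Q = 23.7 × 1.04 × (287 − 213) = 1824 kJ/s
Energy balance on cold side (adiabatic exchanger): Q = ṁ_c·Cp_c·(T_c,out − T_c,in)
ṁ_c = 1824 / [2.15 × (30.0 − 9.66)] = 41.708 kg/s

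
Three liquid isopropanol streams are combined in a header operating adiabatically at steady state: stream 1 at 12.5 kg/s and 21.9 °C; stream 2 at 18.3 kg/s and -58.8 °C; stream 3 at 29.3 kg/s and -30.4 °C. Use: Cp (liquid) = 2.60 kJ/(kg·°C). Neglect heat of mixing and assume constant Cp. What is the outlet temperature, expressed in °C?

No heat crosses the boundary, so H_out = H_in.
T_out = Σ ṁᵢCp,ᵢTᵢ / Σ ṁᵢCp,ᵢ
      = -4401.8 / 156.26 = -28.17 °C

T_out = -28.2 °C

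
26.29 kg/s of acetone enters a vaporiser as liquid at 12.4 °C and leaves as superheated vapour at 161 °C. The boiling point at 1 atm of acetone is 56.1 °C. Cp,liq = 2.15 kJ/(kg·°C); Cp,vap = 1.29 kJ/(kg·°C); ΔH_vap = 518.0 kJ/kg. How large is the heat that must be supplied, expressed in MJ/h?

liquid 12.4→56.1 °C: 93.955 kJ/kg
vaporisation at 56.1 °C: 518 kJ/kg
vapour 56.1→161 °C: 135.32 kJ/kg
Δh = 93.955 + 518 + 135.32 = 747.28 kJ/kg
Q = ṁ·Δh = 26.29 kg/s × 747.28 kJ/kg = 19646 kJ/s
|Q| = 19646 kW = 70725 MJ/h

Q = 70700 MJ/h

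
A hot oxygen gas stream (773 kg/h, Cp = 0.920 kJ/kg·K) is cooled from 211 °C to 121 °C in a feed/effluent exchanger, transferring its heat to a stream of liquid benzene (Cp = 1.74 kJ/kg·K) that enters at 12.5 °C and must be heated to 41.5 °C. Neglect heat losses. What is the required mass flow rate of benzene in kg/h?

Heat released by hot stream: Q = 773 × 0.920 × (211 − 121) = 64004 kJ/h
Energy balance on cold side (adiabatic exchanger): Q = ṁ_c·Cp_c·(T_c,out − T_c,in)
ṁ_c = 64004 / [1.74 × (41.5 − 12.5)] = 1268.4 kg/h

ṁ_c = 1270 kg/h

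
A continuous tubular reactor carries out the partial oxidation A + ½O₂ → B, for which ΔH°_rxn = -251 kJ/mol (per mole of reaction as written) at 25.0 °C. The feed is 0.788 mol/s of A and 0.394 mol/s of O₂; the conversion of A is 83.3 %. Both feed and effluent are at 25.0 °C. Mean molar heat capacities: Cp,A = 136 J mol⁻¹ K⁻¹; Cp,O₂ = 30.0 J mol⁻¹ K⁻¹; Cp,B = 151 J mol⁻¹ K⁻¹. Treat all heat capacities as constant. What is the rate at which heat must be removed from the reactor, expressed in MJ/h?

Q_out = 593 MJ/h

Extent of reaction ξ = 0.833 × 0.788 = 0.6564 mol/s
Reaction term: ξ·ΔH°_rxn = 0.6564 × -251 = -164.76 kJ/s
Q = ΔH = -164.76 kJ/s = -164.76 kW
Heat removed = 593.13 MJ/h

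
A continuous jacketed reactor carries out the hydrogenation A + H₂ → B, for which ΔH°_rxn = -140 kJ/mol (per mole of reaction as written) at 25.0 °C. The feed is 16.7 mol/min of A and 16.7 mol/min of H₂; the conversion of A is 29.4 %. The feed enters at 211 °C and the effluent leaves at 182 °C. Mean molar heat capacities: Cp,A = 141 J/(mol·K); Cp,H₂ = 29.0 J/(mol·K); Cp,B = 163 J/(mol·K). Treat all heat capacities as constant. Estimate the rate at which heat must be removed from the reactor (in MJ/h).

Q_out = 46.5 MJ/h

Extent of reaction ξ = 0.294 × 16.7 = 4.9098 mol/min
Reaction term: ξ·ΔH°_rxn = 4.9098 × -140 = -687.37 kJ/min
Sensible, feed 211→25 °C: -528.05 kJ/min
Outlet flows (mol/min): A 11.79, H₂ 11.79, B 4.9098
Sensible, products 25→182 °C: 440.33 kJ/min
Q = ΔH = -775.1 kJ/min = -12.918 kW
Heat removed = 46.506 MJ/h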